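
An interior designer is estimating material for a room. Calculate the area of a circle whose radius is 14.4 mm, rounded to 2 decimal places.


Shape: circle
Radius r = 14.4 mm
Formula: A = pi * r^2
r^2 = 14.4^2 = 207.36
A = pi * 207.36
A = 651.44
651.44 mm^2


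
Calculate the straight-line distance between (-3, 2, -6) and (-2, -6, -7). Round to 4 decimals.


3D distance between two points
P1 = (-3, 2, -6), P2 = (-2, -6, -7)
Formula: d = sqrt((x2-x1)^2 + (y2-y1)^2 + (z2-z1)^2)
dx = -2 - -3 = 1
dy = -6 - 2 = -8
dz = -7 - -6 = -1
dx^2 + dy^2 + dz^2 = 1 + 64 + 1 = 66
d = sqrt(66)
d = 8.124
8.124 units


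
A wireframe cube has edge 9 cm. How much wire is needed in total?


Shape: cube
Side s = 9 cm
A cube has 12 edges, all equal.
Formula: total edge length = 12 * s
Total = 12 * 9
Total = 108
108 cm


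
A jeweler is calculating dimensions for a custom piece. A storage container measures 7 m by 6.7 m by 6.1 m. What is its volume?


Shape: rectangular prism
l = 7 m, w = 6.7 m, h = 6.1 m
Formula: V = l * w * h
V = 7 * 6.7 * 6.1
V = 46.9 * 6.1
V = 286.09
286.09 m^3


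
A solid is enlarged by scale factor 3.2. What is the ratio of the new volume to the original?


Linear scale factor k = 3.2
Rule: under a linear scaling by k, volumes scale by k^3.
k^3 = 3.2 * 3.2 * 3.2
k^3 = 10.24 * 3.2
k^3 = 32.768
Volume scales by a factor of 32.768.
32.768 (dimensionless)


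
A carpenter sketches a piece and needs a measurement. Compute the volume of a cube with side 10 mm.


Shape: cube
Side s = 10 mm
Formula: V = s^3
V = 10 * 10 * 10
V = 100 * 10
V = 1000
1000 mm^3


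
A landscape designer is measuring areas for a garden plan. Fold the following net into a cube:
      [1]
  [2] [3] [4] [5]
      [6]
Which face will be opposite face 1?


Net: cross layout. Take square 3 as the base (bottom).
Fold the four squares in the horizontal row up around 3: 2 -> left, 4 -> right, 5 wraps to the top.
Fold 1 and 6 up from 3: 1 -> back, 6 -> front.
Opposite pairs are therefore: (1, 6), (2, 4), (3, 5).
Face 1 is opposite face 6.
face 6


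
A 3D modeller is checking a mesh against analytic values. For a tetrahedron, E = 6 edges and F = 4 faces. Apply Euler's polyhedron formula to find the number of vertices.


Polyhedron: tetrahedron
Euler's formula for convex polyhedra: V - E + F = 2
Given: E = 6 edges and F = 4 faces
Solve for V:
V = 2 + E - F = 2 + 6 - 4 = 4
4 vertices


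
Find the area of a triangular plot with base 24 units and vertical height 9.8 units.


Shape: triangle
Base b = 24 units, Height h = 9.8 units
Formula: A = (1/2) * b * h
A = 0.5 * 24 * 9.8
A = 0.5 * 235.2
A = 117.6
117.6 units^2


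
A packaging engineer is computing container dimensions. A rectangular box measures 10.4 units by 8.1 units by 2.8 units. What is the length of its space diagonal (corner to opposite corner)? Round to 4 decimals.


Shape: rectangular box (space diagonal)
l = 10.4 units, w = 8.1 units, h = 2.8 units
Visualize: the diagonal of the base, then a right triangle with that diagonal and the height.
Formula: d = sqrt(l^2 + w^2 + h^2)
l^2 + w^2 + h^2 = 108.16 + 65.61 + 7.84 = 181.61
d = sqrt(181.61)
d = 13.4763
13.4763 units


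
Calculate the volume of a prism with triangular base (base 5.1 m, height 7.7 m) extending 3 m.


Shape: triangular prism
Triangle base = 5.1 m, triangle height = 7.7 m, prism length L = 3 m
Formula: V = (1/2 * b * h_tri) * L
Cross-section area = 0.5 * 5.1 * 7.7 = 19.635
V = 19.635 * 3
V = 58.905
58.905 m^3


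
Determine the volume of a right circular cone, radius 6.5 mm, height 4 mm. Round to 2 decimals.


Shape: cone
Radius r = 6.5 mm, Height h = 4 mm
Formula: V = (1/3) * pi * r^2 * h
r^2 = 42.25
pi * r^2 * h = pi * 42.25 * 4 = 169 * pi
V = 169 * pi / 3
V = 176.98
176.98 mm^3


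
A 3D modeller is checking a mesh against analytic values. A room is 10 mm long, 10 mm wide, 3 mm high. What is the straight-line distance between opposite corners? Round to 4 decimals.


Shape: rectangular box (space diagonal)
l = 10 mm, w = 10 mm, h = 3 mm
Visualize: the diagonal of the base, then a right triangle with that diagonal and the height.
Formula: d = sqrt(l^2 + w^2 + h^2)
l^2 + w^2 + h^2 = 100 + 100 + 9 = 209
d = sqrt(209)
d = 14.4568
14.4568 mm


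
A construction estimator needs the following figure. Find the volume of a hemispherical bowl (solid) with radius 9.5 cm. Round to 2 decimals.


Shape: hemisphere (half of a sphere)
Radius r = 9.5 cm
Formula: V = (1/2) * (4/3) * pi * r^3 = (2/3) * pi * r^3
r^3 = 857.375
(2/3) * 857.375 = 571.583333
V = 571.583333 * pi
V = 1795.68
1795.68 cm^3


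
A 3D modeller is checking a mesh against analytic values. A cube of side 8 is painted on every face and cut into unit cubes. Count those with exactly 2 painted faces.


Large cube: 8 x 8 x 8, cut into unit cubes.
n = 8, so n - 2 = 6
Cubes with 2 painted faces lie along the edges, excluding corners.
A cube has 12 edges; each contributes (n - 2) = 6 such cubes.
Count = 12 * 6 = 72
72 unit cubes


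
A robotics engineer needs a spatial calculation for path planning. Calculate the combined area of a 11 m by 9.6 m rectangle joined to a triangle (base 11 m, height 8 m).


Composite shape: rectangle + triangle
Rectangle area = 11 * 9.6 = 105.6
Triangle area = 0.5 * 11 * 8 = 44
Total = 105.6 + 44
Total = 149.6
149.6 m^2


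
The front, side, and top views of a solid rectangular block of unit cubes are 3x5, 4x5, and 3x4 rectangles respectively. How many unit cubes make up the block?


Orthographic views of a solid rectangular block:
Front view 3 x 5 -> length = 3, height = 5
Side view 4 x 5 -> width = 4, height = 5 (consistent)
Top view 3 x 4 -> confirms length = 3, width = 4
The block is 3 x 4 x 5.
Total unit cubes = 3 * 4 * 5 = 60
60 unit cubes


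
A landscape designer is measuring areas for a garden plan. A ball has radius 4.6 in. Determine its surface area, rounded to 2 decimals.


Shape: sphere
Radius r = 4.6 in
Formula: SA = 4 * pi * r^2
r^2 = 21.16
SA = 4 * pi * 21.16
SA = 84.64 * pi
SA = 265.9
265.9 in^2


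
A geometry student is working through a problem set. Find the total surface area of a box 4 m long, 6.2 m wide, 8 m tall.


Shape: rectangular prism
l = 4 m, w = 6.2 m, h = 8 m
Formula: SA = 2(lw + lh + wh)
lw = 24.8, lh = 32, wh = 49.6
lw + lh + wh = 106.4
SA = 2 * 106.4
SA = 212.8
212.8 m^2


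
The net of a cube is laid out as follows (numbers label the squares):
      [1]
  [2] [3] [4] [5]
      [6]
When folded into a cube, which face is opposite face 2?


Net: cross layout. Take square 3 as the base (bottom).
Fold the four squares in the horizontal row up around 3: 2 -> left, 4 -> right, 5 wraps to the top.
Fold 1 and 6 up from 3: 1 -> back, 6 -> front.
Opposite pairs are therefore: (1, 6), (2, 4), (3, 5).
Face 2 is opposite face 4.
face 4


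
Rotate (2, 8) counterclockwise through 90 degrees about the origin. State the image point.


Transformation: rotation about the origin
Original point: (2, 8)
Rule for 90 deg counterclockwise: (x, y) -> (-y, x)
Apply: (2, 8) -> (-8, 2)
(-8, 2)


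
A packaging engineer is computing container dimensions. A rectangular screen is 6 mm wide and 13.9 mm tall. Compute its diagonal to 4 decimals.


Shape: rectangle (diagonal via Pythagoras)
Sides: 6 mm and 13.9 mm
Formula: d = sqrt(l^2 + w^2)
l^2 = 36, w^2 = 193.21
l^2 + w^2 = 229.21
d = sqrt(229.21)
d = 15.1397
15.1397 mm


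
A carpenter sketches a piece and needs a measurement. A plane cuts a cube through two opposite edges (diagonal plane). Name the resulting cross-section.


Solid: cube
Cutting plane: through two opposite edges (diagonal plane)
Visualize the intersection of the plane with the solid's surface.
The boundary of the cut region is a rectangle.
rectangle


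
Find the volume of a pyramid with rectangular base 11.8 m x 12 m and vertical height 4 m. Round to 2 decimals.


Shape: rectangular pyramid
Base: 11.8 m x 12 m, Height h = 4 m
Formula: V = (1/3) * base_area * h
base_area = 11.8 * 12 = 141.6
base_area * h = 141.6 * 4 = 566.4
V = 566.4 / 3
V = 188.8
188.8 m^3


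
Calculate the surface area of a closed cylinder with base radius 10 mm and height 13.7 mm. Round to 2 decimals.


Shape: closed cylinder
Radius r = 10 mm, Height h = 13.7 mm
Formula: SA = 2*pi*r^2 + 2*pi*r*h = 2*pi*r*(r + h)
r + h = 23.7
2 * r * (r + h) = 2 * 10 * 23.7 = 474
SA = 474 * pi
SA = 1489.11
1489.11 mm^2


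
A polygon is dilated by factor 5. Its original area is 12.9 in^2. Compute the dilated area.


Linear scale factor k = 5
Original area = 12.9 in^2
Rule: under a linear scaling by k, areas scale by k^2.
k^2 = 5^2 = 25
New area = 12.9 * 25
New area = 322.5
322.5 in^2


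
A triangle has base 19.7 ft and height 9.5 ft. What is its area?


Shape: triangle
Base b = 19.7 ft, Height h = 9.5 ft
Formula: A = (1/2) * b * h
A = 0.5 * 19.7 * 9.5
A = 0.5 * 187.15
A = 93.575
93.575 ft^2


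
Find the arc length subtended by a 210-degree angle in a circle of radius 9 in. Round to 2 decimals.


Shape: circular arc
Radius r = 9 in, Angle = 210 degrees
Formula: L = (angle/360) * 2 * pi * r
2 * pi * r = 18 * pi
L = (210/360) * 18 * pi
L = 10.5 * pi
L = 32.99
32.99 in


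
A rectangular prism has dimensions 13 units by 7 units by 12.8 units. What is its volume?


Shape: rectangular prism
l = 13 units, w = 7 units, h = 12.8 units
Formula: V = l * w * h
V = 13 * 7 * 12.8
V = 91 * 12.8
V = 1164.8
1164.8 units^3


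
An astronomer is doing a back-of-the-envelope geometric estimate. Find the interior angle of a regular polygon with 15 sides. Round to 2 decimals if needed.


Shape: regular pentadecagon (15 sides)
Formula: interior angle = (n - 2) * 180 / n
(n - 2) = 13
(n - 2) * 180 = 2340
angle = 2340 / 15
angle = 156
156 degrees


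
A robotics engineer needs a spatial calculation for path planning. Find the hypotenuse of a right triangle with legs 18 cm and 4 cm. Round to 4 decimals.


Shape: right triangle
Legs a = 18 cm, b = 4 cm
Formula: c = sqrt(a^2 + b^2)
a^2 = 324, b^2 = 16
a^2 + b^2 = 340
c = sqrt(340)
c = 18.4391
18.4391 cm


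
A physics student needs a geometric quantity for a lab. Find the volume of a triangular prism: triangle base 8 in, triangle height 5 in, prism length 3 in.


Shape: triangular prism
Triangle base = 8 in, triangle height = 5 in, prism length L = 3 in
Formula: V = (1/2 * b * h_tri) * L
Cross-section area = 0.5 * 8 * 5 = 20
V = 20 * 3
V = 60
60 in^3


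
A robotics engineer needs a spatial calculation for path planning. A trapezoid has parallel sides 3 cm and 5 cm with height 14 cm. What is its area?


Shape: trapezoid
Parallel sides a = 3 cm, b = 5 cm; Height h = 14 cm
Formula: A = (a + b) * h / 2
a + b = 3 + 5 = 8
A = 8 * 14 / 2
A = 112 / 2
A = 56
56 cm^2


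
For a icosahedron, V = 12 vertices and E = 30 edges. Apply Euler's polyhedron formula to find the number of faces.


Polyhedron: icosahedron
Euler's formula for convex polyhedra: V - E + F = 2
Given: V = 12 vertices and E = 30 edges
Solve for F:
F = 2 + E - V = 2 + 30 - 12 = 20
20 faces


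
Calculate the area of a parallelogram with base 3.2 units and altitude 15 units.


Shape: parallelogram
Base b = 3.2 units, Height h = 15 units
Formula: A = b * h
A = 3.2 * 15
A = 48
48 units^2


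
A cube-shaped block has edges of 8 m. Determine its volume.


Shape: cube
Side s = 8 m
Formula: V = s^3
V = 8 * 8 * 8
V = 64 * 8
V = 512
512 m^3


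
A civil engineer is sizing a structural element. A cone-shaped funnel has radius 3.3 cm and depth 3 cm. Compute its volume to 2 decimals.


Shape: cone
Radius r = 3.3 cm, Height h = 3 cm
Formula: V = (1/3) * pi * r^2 * h
r^2 = 10.89
pi * r^2 * h = pi * 10.89 * 3 = 32.67 * pi
V = 32.67 * pi / 3
V = 34.21
34.21 cm^3


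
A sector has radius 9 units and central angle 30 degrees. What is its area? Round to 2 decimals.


Shape: circular sector
Radius r = 9 units, Angle = 30 degrees
Formula: A = (angle/360) * pi * r^2
r^2 = 81
Fraction of circle = 30/360
A = (30/360) * pi * 81
A = 6.75 * pi
A = 21.21
21.21 units^2


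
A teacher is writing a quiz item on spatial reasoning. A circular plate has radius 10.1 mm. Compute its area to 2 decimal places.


Shape: circle
Radius r = 10.1 mm
Formula: A = pi * r^2
r^2 = 10.1^2 = 102.01
A = pi * 102.01
A = 320.47
320.47 mm^2


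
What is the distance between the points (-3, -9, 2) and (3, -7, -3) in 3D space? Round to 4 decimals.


3D distance between two points
P1 = (-3, -9, 2), P2 = (3, -7, -3)
Formula: d = sqrt((x2-x1)^2 + (y2-y1)^2 + (z2-z1)^2)
dx = 3 - -3 = 6
dy = -7 - -9 = 2
dz = -3 - 2 = -5
dx^2 + dy^2 + dz^2 = 36 + 4 + 25 = 65
d = sqrt(65)
d = 8.0623
8.0623 units


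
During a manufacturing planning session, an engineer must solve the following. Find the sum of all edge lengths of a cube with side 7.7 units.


Shape: cube
Side s = 7.7 units
A cube has 12 edges, all equal.
Formula: total edge length = 12 * s
Total = 12 * 7.7
Total = 92.4
92.4 units


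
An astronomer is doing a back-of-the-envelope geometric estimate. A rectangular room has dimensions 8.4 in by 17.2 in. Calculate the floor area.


Shape: rectangle
Length l = 8.4 in, Width w = 17.2 in
Formula: A = l * w
A = 8.4 * 17.2
A = 144.48
144.48 in^2


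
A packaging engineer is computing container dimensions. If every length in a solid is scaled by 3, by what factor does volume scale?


Linear scale factor k = 3
Rule: under a linear scaling by k, volumes scale by k^3.
k^3 = 3 * 3 * 3
k^3 = 9 * 3
k^3 = 27
Volume scales by a factor of 27.
27 (dimensionless)


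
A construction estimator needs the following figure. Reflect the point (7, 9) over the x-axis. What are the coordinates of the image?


Transformation: reflection
Original point: (7, 9)
Rule for reflection over the x-axis: (x, y) -> (x, -y)
Apply: (7, 9) -> (7, -9)
(7, -9)


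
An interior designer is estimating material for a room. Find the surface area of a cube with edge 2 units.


Shape: cube
Side s = 2 units
A cube has 6 square faces.
Formula: SA = 6 * s^2
s^2 = 4
SA = 6 * 4
SA = 24
24 units^2


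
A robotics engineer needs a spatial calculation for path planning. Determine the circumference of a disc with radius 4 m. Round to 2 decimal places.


Shape: circle
Radius r = 4 m
Formula: C = 2 * pi * r
C = 2 * pi * 4
C = 8 * pi
C = 25.13
25.13 m


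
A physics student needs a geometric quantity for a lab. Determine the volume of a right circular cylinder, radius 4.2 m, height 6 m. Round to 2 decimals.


Shape: cylinder
Radius r = 4.2 m, Height h = 6 m
Formula: V = pi * r^2 * h
r^2 = 17.64
V = pi * 17.64 * 6
V = 105.84 * pi
V = 332.51
332.51 m^3


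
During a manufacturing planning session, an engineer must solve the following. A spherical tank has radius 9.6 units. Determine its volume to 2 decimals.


Shape: sphere
Radius r = 9.6 units
Formula: V = (4/3) * pi * r^3
r^3 = 884.736
(4/3) * 884.736 = 1179.648
V = 1179.648 * pi
V = 3705.97
3705.97 units^3


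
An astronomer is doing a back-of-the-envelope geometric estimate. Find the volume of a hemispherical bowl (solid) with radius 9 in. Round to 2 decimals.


Shape: hemisphere (half of a sphere)
Radius r = 9 in
Formula: V = (1/2) * (4/3) * pi * r^3 = (2/3) * pi * r^3
r^3 = 729
(2/3) * 729 = 486
V = 486 * pi
V = 1526.81
1526.81 in^3


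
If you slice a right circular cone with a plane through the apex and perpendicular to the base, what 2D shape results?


Solid: right circular cone
Cutting plane: through the apex and perpendicular to the base
Visualize the intersection of the plane with the solid's surface.
The boundary of the cut region is a isosceles triangle.
isosceles triangle


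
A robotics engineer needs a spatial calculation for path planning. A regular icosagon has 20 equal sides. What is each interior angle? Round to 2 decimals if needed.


Shape: regular icosagon (20 sides)
Formula: interior angle = (n - 2) * 180 / n
(n - 2) = 18
(n - 2) * 180 = 3240
angle = 3240 / 20
angle = 162
162 degrees


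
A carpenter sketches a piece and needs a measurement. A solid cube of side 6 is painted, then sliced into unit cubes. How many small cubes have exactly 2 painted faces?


Large cube: 6 x 6 x 6, cut into unit cubes.
n = 6, so n - 2 = 4
Cubes with 2 painted faces lie along the edges, excluding corners.
A cube has 12 edges; each contributes (n - 2) = 4 such cubes.
Count = 12 * 4 = 48
48 unit cubes


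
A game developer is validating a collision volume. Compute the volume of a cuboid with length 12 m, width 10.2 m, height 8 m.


Shape: rectangular prism
l = 12 m, w = 10.2 m, h = 8 m
Formula: V = l * w * h
V = 12 * 10.2 * 8
V = 122.4 * 8
V = 979.2
979.2 m^3


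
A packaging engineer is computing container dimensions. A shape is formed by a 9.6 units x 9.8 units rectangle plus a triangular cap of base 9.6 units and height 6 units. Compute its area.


Composite shape: rectangle + triangle
Rectangle area = 9.6 * 9.8 = 94.08
Triangle area = 0.5 * 9.6 * 6 = 28.8
Total = 94.08 + 28.8
Total = 122.88
122.88 units^2


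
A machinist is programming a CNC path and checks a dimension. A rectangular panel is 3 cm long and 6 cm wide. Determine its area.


Shape: rectangle
Length l = 3 cm, Width w = 6 cm
Formula: A = l * w
A = 3 * 6
A = 18
18 cm^2


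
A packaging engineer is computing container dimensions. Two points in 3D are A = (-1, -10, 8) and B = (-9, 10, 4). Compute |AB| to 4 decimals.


3D distance between two points
P1 = (-1, -10, 8), P2 = (-9, 10, 4)
Formula: d = sqrt((x2-x1)^2 + (y2-y1)^2 + (z2-z1)^2)
dx = -9 - -1 = -8
dy = 10 - -10 = 20
dz = 4 - 8 = -4
dx^2 + dy^2 + dz^2 = 64 + 400 + 16 = 480
d = sqrt(480)
d = 21.9089
21.9089 units


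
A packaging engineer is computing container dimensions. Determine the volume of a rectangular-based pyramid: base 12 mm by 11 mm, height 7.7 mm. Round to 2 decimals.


Shape: rectangular pyramid
Base: 12 mm x 11 mm, Height h = 7.7 mm
Formula: V = (1/3) * base_area * h
base_area = 12 * 11 = 132
base_area * h = 132 * 7.7 = 1016.4
V = 1016.4 / 3
V = 338.8
338.8 mm^3


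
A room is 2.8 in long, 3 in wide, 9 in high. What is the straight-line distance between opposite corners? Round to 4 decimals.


Shape: rectangular box (space diagonal)
l = 2.8 in, w = 3 in, h = 9 in
Visualize: the diagonal of the base, then a right triangle with that diagonal and the height.
Formula: d = sqrt(l^2 + w^2 + h^2)
l^2 + w^2 + h^2 = 7.84 + 9 + 81 = 97.84
d = sqrt(97.84)
d = 9.8914
9.8914 in


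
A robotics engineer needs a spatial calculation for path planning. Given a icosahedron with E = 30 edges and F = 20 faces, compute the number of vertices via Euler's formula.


Polyhedron: icosahedron
Euler's formula for convex polyhedra: V - E + F = 2
Given: E = 30 edges and F = 20 faces
Solve for V:
V = 2 + E - F = 2 + 30 - 20 = 12
12 vertices


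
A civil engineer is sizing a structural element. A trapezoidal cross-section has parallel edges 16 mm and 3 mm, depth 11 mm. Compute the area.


Shape: trapezoid
Parallel sides a = 16 mm, b = 3 mm; Height h = 11 mm
Formula: A = (a + b) * h / 2
a + b = 16 + 3 = 19
A = 19 * 11 / 2
A = 209 / 2
A = 104.5
104.5 mm^2


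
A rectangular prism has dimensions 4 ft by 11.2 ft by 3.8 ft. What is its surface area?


Shape: rectangular prism
l = 4 ft, w = 11.2 ft, h = 3.8 ft
Formula: SA = 2(lw + lh + wh)
lw = 44.8, lh = 15.2, wh = 42.56
lw + lh + wh = 102.56
SA = 2 * 102.56
SA = 205.12
205.12 ft^2


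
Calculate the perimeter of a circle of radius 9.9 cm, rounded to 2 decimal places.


Shape: circle
Radius r = 9.9 cm
Formula: C = 2 * pi * r
C = 2 * pi * 9.9
C = 19.8 * pi
C = 62.2
62.2 cm


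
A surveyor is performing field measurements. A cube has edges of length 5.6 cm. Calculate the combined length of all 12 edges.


Shape: cube
Side s = 5.6 cm
A cube has 12 edges, all equal.
Formula: total edge length = 12 * s
Total = 12 * 5.6
Total = 67.2
67.2 cm


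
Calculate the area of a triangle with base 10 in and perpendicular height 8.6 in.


Shape: triangle
Base b = 10 in, Height h = 8.6 in
Formula: A = (1/2) * b * h
A = 0.5 * 10 * 8.6
A = 0.5 * 86
A = 43
43 in^2


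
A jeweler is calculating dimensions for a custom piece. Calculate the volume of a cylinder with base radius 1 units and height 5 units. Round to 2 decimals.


Shape: cylinder
Radius r = 1 units, Height h = 5 units
Formula: V = pi * r^2 * h
r^2 = 1
V = pi * 1 * 5
V = 5 * pi
V = 15.71
15.71 units^3


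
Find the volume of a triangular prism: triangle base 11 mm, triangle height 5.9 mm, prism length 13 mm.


Shape: triangular prism
Triangle base = 11 mm, triangle height = 5.9 mm, prism length L = 13 mm
Formula: V = (1/2 * b * h_tri) * L
Cross-section area = 0.5 * 11 * 5.9 = 32.45
V = 32.45 * 13
V = 421.85
421.85 mm^3


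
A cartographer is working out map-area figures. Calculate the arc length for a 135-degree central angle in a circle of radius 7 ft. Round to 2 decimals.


Shape: circular arc
Radius r = 7 ft, Angle = 135 degrees
Formula: L = (angle/360) * 2 * pi * r
2 * pi * r = 14 * pi
L = (135/360) * 14 * pi
L = 5.25 * pi
L = 16.49
16.49 ft


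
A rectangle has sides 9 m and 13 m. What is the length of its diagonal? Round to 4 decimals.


Shape: rectangle (diagonal via Pythagoras)
Sides: 9 m and 13 m
Formula: d = sqrt(l^2 + w^2)
l^2 = 81, w^2 = 169
l^2 + w^2 = 250
d = sqrt(250)
d = 15.8114
15.8114 m


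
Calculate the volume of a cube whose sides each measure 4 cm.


Shape: cube
Side s = 4 cm
Formula: V = s^3
V = 4 * 4 * 4
V = 16 * 4
V = 64
64 cm^3


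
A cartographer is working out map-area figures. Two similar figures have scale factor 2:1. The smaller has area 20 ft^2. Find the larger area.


Linear scale factor k = 2
Original area = 20 ft^2
Rule: under a linear scaling by k, areas scale by k^2.
k^2 = 2^2 = 4
New area = 20 * 4
New area = 80
80 ft^2


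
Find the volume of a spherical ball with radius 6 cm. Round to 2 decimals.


Shape: sphere
Radius r = 6 cm
Formula: V = (4/3) * pi * r^3
r^3 = 216
(4/3) * 216 = 288
V = 288 * pi
V = 904.78
904.78 cm^3


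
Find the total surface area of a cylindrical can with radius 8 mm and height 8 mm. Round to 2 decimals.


Shape: closed cylinder
Radius r = 8 mm, Height h = 8 mm
Formula: SA = 2*pi*r^2 + 2*pi*r*h = 2*pi*r*(r + h)
r + h = 16
2 * r * (r + h) = 2 * 8 * 16 = 256
SA = 256 * pi
SA = 804.25
804.25 mm^2


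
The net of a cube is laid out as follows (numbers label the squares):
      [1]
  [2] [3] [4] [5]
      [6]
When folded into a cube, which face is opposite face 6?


Net: cross layout. Take square 3 as the base (bottom).
Fold the four squares in the horizontal row up around 3: 2 -> left, 4 -> right, 5 wraps to the top.
Fold 1 and 6 up from 3: 1 -> back, 6 -> front.
Opposite pairs are therefore: (1, 6), (2, 4), (3, 5).
Face 6 is opposite face 1.
face 1


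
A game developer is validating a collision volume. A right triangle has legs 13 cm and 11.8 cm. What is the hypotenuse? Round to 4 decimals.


Shape: right triangle
Legs a = 13 cm, b = 11.8 cm
Formula: c = sqrt(a^2 + b^2)
a^2 = 169, b^2 = 139.24
a^2 + b^2 = 308.24
c = sqrt(308.24)
c = 17.5568
17.5568 cm


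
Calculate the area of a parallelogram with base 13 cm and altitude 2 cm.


Shape: parallelogram
Base b = 13 cm, Height h = 2 cm
Formula: A = b * h
A = 13 * 2
A = 26
26 cm^2


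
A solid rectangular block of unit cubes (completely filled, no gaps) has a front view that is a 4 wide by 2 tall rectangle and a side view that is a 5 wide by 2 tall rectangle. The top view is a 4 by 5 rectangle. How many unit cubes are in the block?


Orthographic views of a solid rectangular block:
Front view 4 x 2 -> length = 4, height = 2
Side view 5 x 2 -> width = 5, height = 2 (consistent)
Top view 4 x 5 -> confirms length = 4, width = 5
The block is 4 x 5 x 2.
Total unit cubes = 4 * 5 * 2 = 40
40 unit cubes


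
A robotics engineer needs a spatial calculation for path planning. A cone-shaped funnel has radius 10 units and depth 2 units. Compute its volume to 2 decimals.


Shape: cone
Radius r = 10 units, Height h = 2 units
Formula: V = (1/3) * pi * r^2 * h
r^2 = 100
pi * r^2 * h = pi * 100 * 2 = 200 * pi
V = 200 * pi / 3
V = 209.44
209.44 units^3


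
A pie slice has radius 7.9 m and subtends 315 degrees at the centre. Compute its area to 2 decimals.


Shape: circular sector
Radius r = 7.9 m, Angle = 315 degrees
Formula: A = (angle/360) * pi * r^2
r^2 = 62.41
Fraction of circle = 315/360
A = (315/360) * pi * 62.41
A = 54.60875 * pi
A = 171.56
171.56 m^2


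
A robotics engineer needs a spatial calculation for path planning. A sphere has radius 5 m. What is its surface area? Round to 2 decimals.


Shape: sphere
Radius r = 5 m
Formula: SA = 4 * pi * r^2
r^2 = 25
SA = 4 * pi * 25
SA = 100 * pi
SA = 314.16
314.16 m^2


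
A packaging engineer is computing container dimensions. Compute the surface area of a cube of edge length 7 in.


Shape: cube
Side s = 7 in
A cube has 6 square faces.
Formula: SA = 6 * s^2
s^2 = 49
SA = 6 * 49
SA = 294
294 in^2


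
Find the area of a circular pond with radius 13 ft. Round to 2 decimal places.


Shape: circle
Radius r = 13 ft
Formula: A = pi * r^2
r^2 = 13^2 = 169
A = pi * 169
A = 530.93
530.93 ft^2


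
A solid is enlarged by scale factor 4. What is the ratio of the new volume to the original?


Linear scale factor k = 4
Rule: under a linear scaling by k, volumes scale by k^3.
k^3 = 4 * 4 * 4
k^3 = 16 * 4
k^3 = 64
Volume scales by a factor of 64.
64 (dimensionless)


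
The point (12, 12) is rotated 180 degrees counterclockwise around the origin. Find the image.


Transformation: rotation about the origin
Original point: (12, 12)
Rule for 180 deg: (x, y) -> (-x, -y)
Apply: (12, 12) -> (-12, -12)
(-12, -12)


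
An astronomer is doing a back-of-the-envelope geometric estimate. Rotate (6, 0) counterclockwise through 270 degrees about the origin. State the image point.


Transformation: rotation about the origin
Original point: (6, 0)
Rule for 270 deg counterclockwise: (x, y) -> (y, -x)
Apply: (6, 0) -> (0, -6)
(0, -6)


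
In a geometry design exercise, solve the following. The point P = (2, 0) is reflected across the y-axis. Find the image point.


Transformation: reflection
Original point: (2, 0)
Rule for reflection over the y-axis: (x, y) -> (-x, y)
Apply: (2, 0) -> (-2, 0)
(-2, 0)


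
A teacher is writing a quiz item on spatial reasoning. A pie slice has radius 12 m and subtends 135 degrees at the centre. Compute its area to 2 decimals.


Shape: circular sector
Radius r = 12 m, Angle = 135 degrees
Formula: A = (angle/360) * pi * r^2
r^2 = 144
Fraction of circle = 135/360
A = (135/360) * pi * 144
A = 54 * pi
A = 169.65
169.65 m^2


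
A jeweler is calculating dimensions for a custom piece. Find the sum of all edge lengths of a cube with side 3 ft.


Shape: cube
Side s = 3 ft
A cube has 12 edges, all equal.
Formula: total edge length = 12 * s
Total = 12 * 3
Total = 36
36 ft


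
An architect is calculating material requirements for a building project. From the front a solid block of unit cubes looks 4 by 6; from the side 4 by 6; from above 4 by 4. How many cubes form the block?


Orthographic views of a solid rectangular block:
Front view 4 x 6 -> length = 4, height = 6
Side view 4 x 6 -> width = 4, height = 6 (consistent)
Top view 4 x 4 -> confirms length = 4, width = 4
The block is 4 x 4 x 6.
Total unit cubes = 4 * 4 * 6 = 96
96 unit cubes


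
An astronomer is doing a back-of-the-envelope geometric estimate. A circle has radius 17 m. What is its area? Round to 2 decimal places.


Shape: circle
Radius r = 17 m
Formula: A = pi * r^2
r^2 = 17^2 = 289
A = pi * 289
A = 907.92
907.92 m^2


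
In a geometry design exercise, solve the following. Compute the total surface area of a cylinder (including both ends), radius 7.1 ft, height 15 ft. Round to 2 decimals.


Shape: closed cylinder
Radius r = 7.1 ft, Height h = 15 ft
Formula: SA = 2*pi*r^2 + 2*pi*r*h = 2*pi*r*(r + h)
r + h = 22.1
2 * r * (r + h) = 2 * 7.1 * 22.1 = 313.82
SA = 313.82 * pi
SA = 985.89
985.89 ft^2


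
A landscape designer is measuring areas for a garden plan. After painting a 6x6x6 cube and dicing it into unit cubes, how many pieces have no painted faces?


Large cube: 6 x 6 x 6, cut into unit cubes.
n = 6, so n - 2 = 4
Unpainted cubes form the interior (n - 2)^3 block.
(n - 2)^3 = 4^3 = 64
64 unit cubes


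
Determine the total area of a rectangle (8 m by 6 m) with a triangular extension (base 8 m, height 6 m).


Composite shape: rectangle + triangle
Rectangle area = 8 * 6 = 48
Triangle area = 0.5 * 8 * 6 = 24
Total = 48 + 24
Total = 72
72 m^2


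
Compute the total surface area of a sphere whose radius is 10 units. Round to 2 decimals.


Shape: sphere
Radius r = 10 units
Formula: SA = 4 * pi * r^2
r^2 = 100
SA = 4 * pi * 100
SA = 400 * pi
SA = 1256.64
1256.64 units^2


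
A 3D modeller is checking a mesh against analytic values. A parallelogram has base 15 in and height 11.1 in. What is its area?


Shape: parallelogram
Base b = 15 in, Height h = 11.1 in
Formula: A = b * h
A = 15 * 11.1
A = 166.5
166.5 in^2


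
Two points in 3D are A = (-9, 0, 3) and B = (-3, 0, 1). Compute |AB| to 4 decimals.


3D distance between two points
P1 = (-9, 0, 3), P2 = (-3, 0, 1)
Formula: d = sqrt((x2-x1)^2 + (y2-y1)^2 + (z2-z1)^2)
dx = -3 - -9 = 6
dy = 0 - 0 = 0
dz = 1 - 3 = -2
dx^2 + dy^2 + dz^2 = 36 + 0 + 4 = 40
d = sqrt(40)
d = 6.3246
6.3246 units


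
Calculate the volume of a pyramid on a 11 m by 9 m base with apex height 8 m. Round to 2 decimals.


Shape: rectangular pyramid
Base: 11 m x 9 m, Height h = 8 m
Formula: V = (1/3) * base_area * h
base_area = 11 * 9 = 99
base_area * h = 99 * 8 = 792
V = 792 / 3
V = 264
264 m^3


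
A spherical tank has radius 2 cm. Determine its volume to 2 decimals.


Shape: sphere
Radius r = 2 cm
Formula: V = (4/3) * pi * r^3
r^3 = 8
(4/3) * 8 = 10.666667
V = 10.666667 * pi
V = 33.51
33.51 cm^3


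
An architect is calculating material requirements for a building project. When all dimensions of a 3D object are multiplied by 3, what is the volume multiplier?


Linear scale factor k = 3
Rule: under a linear scaling by k, volumes scale by k^3.
k^3 = 3 * 3 * 3
k^3 = 9 * 3
k^3 = 27
Volume scales by a factor of 27.
27 (dimensionless)


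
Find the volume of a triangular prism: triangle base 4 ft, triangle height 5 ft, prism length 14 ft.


Shape: triangular prism
Triangle base = 4 ft, triangle height = 5 ft, prism length L = 14 ft
Formula: V = (1/2 * b * h_tri) * L
Cross-section area = 0.5 * 4 * 5 = 10
V = 10 * 14
V = 140
140 ft^3


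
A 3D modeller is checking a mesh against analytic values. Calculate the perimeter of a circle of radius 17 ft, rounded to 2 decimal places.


Shape: circle
Radius r = 17 ft
Formula: C = 2 * pi * r
C = 2 * pi * 17
C = 34 * pi
C = 106.81
106.81 ft


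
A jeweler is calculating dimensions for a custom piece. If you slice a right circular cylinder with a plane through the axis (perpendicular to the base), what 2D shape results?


Solid: right circular cylinder
Cutting plane: through the axis (perpendicular to the base)
Visualize the intersection of the plane with the solid's surface.
The boundary of the cut region is a rectangle.
rectangle


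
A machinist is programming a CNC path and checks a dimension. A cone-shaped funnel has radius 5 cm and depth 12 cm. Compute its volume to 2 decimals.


Shape: cone
Radius r = 5 cm, Height h = 12 cm
Formula: V = (1/3) * pi * r^2 * h
r^2 = 25
pi * r^2 * h = pi * 25 * 12 = 300 * pi
V = 300 * pi / 3
V = 314.16
314.16 cm^3


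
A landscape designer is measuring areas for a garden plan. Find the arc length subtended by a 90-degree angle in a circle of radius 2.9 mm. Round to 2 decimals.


Shape: circular arc
Radius r = 2.9 mm, Angle = 90 degrees
Formula: L = (angle/360) * 2 * pi * r
2 * pi * r = 5.8 * pi
L = (90/360) * 5.8 * pi
L = 1.45 * pi
L = 4.56
4.56 mm


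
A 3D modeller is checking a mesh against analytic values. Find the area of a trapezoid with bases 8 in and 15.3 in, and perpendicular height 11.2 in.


Shape: trapezoid
Parallel sides a = 8 in, b = 15.3 in; Height h = 11.2 in
Formula: A = (a + b) * h / 2
a + b = 8 + 15.3 = 23.3
A = 23.3 * 11.2 / 2
A = 260.96 / 2
A = 130.48
130.48 in^2


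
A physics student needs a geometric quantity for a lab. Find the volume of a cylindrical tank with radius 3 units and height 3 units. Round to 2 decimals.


Shape: cylinder
Radius r = 3 units, Height h = 3 units
Formula: V = pi * r^2 * h
r^2 = 9
V = pi * 9 * 3
V = 27 * pi
V = 84.82
84.82 units^3


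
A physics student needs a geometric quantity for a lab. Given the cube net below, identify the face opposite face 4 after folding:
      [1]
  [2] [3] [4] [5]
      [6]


Net: cross layout. Take square 3 as the base (bottom).
Fold the four squares in the horizontal row up around 3: 2 -> left, 4 -> right, 5 wraps to the top.
Fold 1 and 6 up from 3: 1 -> back, 6 -> front.
Opposite pairs are therefore: (1, 6), (2, 4), (3, 5).
Face 4 is opposite face 2.
face 2


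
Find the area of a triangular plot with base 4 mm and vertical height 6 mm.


Shape: triangle
Base b = 4 mm, Height h = 6 mm
Formula: A = (1/2) * b * h
A = 0.5 * 4 * 6
A = 0.5 * 24
A = 12
12 mm^2


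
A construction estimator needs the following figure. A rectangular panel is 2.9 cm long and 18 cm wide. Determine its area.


Shape: rectangle
Length l = 2.9 cm, Width w = 18 cm
Formula: A = l * w
A = 2.9 * 18
A = 52.2
52.2 cm^2


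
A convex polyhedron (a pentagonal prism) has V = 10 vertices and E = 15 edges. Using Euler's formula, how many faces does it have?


Polyhedron: pentagonal prism
Euler's formula for convex polyhedra: V - E + F = 2
Given: V = 10 vertices and E = 15 edges
Solve for F:
F = 2 + E - V = 2 + 15 - 10 = 7
7 faces


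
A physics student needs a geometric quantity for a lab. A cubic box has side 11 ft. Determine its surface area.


Shape: cube
Side s = 11 ft
A cube has 6 square faces.
Formula: SA = 6 * s^2
s^2 = 121
SA = 6 * 121
SA = 726
726 ft^2


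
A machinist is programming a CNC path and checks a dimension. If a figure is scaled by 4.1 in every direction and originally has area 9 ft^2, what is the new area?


Linear scale factor k = 4.1
Original area = 9 ft^2
Rule: under a linear scaling by k, areas scale by k^2.
k^2 = 4.1^2 = 16.81
New area = 9 * 16.81
New area = 151.29
151.29 ft^2


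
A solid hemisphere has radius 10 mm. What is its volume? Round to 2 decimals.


Shape: hemisphere (half of a sphere)
Radius r = 10 mm
Formula: V = (1/2) * (4/3) * pi * r^3 = (2/3) * pi * r^3
r^3 = 1000
(2/3) * 1000 = 666.666667
V = 666.666667 * pi
V = 2094.4
2094.4 mm^3


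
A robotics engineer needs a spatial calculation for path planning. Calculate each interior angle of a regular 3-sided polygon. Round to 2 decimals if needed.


Shape: regular triangle (3 sides)
Formula: interior angle = (n - 2) * 180 / n
(n - 2) = 1
(n - 2) * 180 = 180
angle = 180 / 3
angle = 60
60 degrees


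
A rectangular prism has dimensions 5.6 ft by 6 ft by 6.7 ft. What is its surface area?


Shape: rectangular prism
l = 5.6 ft, w = 6 ft, h = 6.7 ft
Formula: SA = 2(lw + lh + wh)
lw = 33.6, lh = 37.52, wh = 40.2
lw + lh + wh = 111.32
SA = 2 * 111.32
SA = 222.64
222.64 ft^2


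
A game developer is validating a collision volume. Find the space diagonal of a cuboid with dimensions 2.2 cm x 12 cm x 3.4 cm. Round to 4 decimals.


Shape: rectangular box (space diagonal)
l = 2.2 cm, w = 12 cm, h = 3.4 cm
Visualize: the diagonal of the base, then a right triangle with that diagonal and the height.
Formula: d = sqrt(l^2 + w^2 + h^2)
l^2 + w^2 + h^2 = 4.84 + 144 + 11.56 = 160.4
d = sqrt(160.4)
d = 12.6649
12.6649 cm


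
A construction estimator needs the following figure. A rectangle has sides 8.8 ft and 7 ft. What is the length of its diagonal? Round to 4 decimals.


Shape: rectangle (diagonal via Pythagoras)
Sides: 8.8 ft and 7 ft
Formula: d = sqrt(l^2 + w^2)
l^2 = 77.44, w^2 = 49
l^2 + w^2 = 126.44
d = sqrt(126.44)
d = 11.2446
11.2446 ft


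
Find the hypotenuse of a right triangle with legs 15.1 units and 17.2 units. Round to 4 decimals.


Shape: right triangle
Legs a = 15.1 units, b = 17.2 units
Formula: c = sqrt(a^2 + b^2)
a^2 = 228.01, b^2 = 295.84
a^2 + b^2 = 523.85
c = sqrt(523.85)
c = 22.8878
22.8878 units


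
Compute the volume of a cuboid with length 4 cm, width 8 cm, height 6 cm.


Shape: rectangular prism
l = 4 cm, w = 8 cm, h = 6 cm
Formula: V = l * w * h
V = 4 * 8 * 6
V = 32 * 6
V = 192
192 cm^3


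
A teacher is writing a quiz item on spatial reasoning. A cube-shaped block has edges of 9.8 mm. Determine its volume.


Shape: cube
Side s = 9.8 mm
Formula: V = s^3
V = 9.8 * 9.8 * 9.8
V = 96.04 * 9.8
V = 941.192
941.192 mm^3


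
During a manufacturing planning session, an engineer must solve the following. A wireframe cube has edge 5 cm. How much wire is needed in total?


Shape: cube
Side s = 5 cm
A cube has 12 edges, all equal.
Formula: total edge length = 12 * s
Total = 12 * 5
Total = 60
60 cm


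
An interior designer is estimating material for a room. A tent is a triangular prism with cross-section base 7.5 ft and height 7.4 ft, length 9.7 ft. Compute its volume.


Shape: triangular prism
Triangle base = 7.5 ft, triangle height = 7.4 ft, prism length L = 9.7 ft
Formula: V = (1/2 * b * h_tri) * L
Cross-section area = 0.5 * 7.5 * 7.4 = 27.75
V = 27.75 * 9.7
V = 269.175
269.175 ft^3


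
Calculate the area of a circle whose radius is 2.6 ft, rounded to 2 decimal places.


Shape: circle
Radius r = 2.6 ft
Formula: A = pi * r^2
r^2 = 2.6^2 = 6.76
A = pi * 6.76
A = 21.24
21.24 ft^2


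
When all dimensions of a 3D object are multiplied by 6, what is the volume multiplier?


Linear scale factor k = 6
Rule: under a linear scaling by k, volumes scale by k^3.
k^3 = 6 * 6 * 6
k^3 = 36 * 6
k^3 = 216
Volume scales by a factor of 216.
216 (dimensionless)


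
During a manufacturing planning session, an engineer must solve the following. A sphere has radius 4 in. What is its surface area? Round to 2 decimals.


Shape: sphere
Radius r = 4 in
Formula: SA = 4 * pi * r^2
r^2 = 16
SA = 4 * pi * 16
SA = 64 * pi
SA = 201.06
201.06 in^2


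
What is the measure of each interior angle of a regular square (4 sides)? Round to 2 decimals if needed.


Shape: regular square (4 sides)
Formula: interior angle = (n - 2) * 180 / n
(n - 2) = 2
(n - 2) * 180 = 360
angle = 360 / 4
angle = 90
90 degrees


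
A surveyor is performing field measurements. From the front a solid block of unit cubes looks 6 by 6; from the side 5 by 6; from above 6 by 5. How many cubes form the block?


Orthographic views of a solid rectangular block:
Front view 6 x 6 -> length = 6, height = 6
Side view 5 x 6 -> width = 5, height = 6 (consistent)
Top view 6 x 5 -> confirms length = 6, width = 5
The block is 6 x 5 x 6.
Total unit cubes = 6 * 5 * 6 = 180
180 unit cubes


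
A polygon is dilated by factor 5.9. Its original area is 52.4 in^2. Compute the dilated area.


Linear scale factor k = 5.9
Original area = 52.4 in^2
Rule: under a linear scaling by k, areas scale by k^2.
k^2 = 5.9^2 = 34.81
New area = 52.4 * 34.81
New area = 1824.044
1824.044 in^2


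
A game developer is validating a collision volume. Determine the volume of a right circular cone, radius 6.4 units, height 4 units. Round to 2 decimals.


Shape: cone
Radius r = 6.4 units, Height h = 4 units
Formula: V = (1/3) * pi * r^2 * h
r^2 = 40.96
pi * r^2 * h = pi * 40.96 * 4 = 163.84 * pi
V = 163.84 * pi / 3
V = 171.57
171.57 units^3


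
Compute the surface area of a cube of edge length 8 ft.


Shape: cube
Side s = 8 ft
A cube has 6 square faces.
Formula: SA = 6 * s^2
s^2 = 64
SA = 6 * 64
SA = 384
384 ft^2


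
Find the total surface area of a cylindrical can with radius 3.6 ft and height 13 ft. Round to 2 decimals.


Shape: closed cylinder
Radius r = 3.6 ft, Height h = 13 ft
Formula: SA = 2*pi*r^2 + 2*pi*r*h = 2*pi*r*(r + h)
r + h = 16.6
2 * r * (r + h) = 2 * 3.6 * 16.6 = 119.52
SA = 119.52 * pi
SA = 375.48
375.48 ft^2
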